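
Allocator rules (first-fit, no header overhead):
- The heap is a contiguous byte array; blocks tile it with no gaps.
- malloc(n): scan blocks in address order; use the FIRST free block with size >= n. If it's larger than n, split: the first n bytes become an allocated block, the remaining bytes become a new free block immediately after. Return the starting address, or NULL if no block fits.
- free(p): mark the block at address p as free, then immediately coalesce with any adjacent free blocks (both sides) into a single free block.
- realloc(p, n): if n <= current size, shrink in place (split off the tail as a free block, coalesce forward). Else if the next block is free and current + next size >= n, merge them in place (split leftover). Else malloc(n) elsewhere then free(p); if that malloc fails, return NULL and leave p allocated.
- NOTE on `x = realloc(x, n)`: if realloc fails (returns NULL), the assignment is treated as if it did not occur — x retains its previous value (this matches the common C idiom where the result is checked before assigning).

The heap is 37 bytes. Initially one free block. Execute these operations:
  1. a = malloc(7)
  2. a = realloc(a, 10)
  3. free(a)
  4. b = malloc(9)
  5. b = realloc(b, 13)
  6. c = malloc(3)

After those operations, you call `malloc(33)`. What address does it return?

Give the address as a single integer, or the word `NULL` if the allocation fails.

Answer: NULL

Derivation:
Op 1: a = malloc(7) -> a = 0; heap: [0-6 ALLOC][7-36 FREE]
Op 2: a = realloc(a, 10) -> a = 0; heap: [0-9 ALLOC][10-36 FREE]
Op 3: free(a) -> (freed a); heap: [0-36 FREE]
Op 4: b = malloc(9) -> b = 0; heap: [0-8 ALLOC][9-36 FREE]
Op 5: b = realloc(b, 13) -> b = 0; heap: [0-12 ALLOC][13-36 FREE]
Op 6: c = malloc(3) -> c = 13; heap: [0-12 ALLOC][13-15 ALLOC][16-36 FREE]
malloc(33): first-fit scan over [0-12 ALLOC][13-15 ALLOC][16-36 FREE] -> NULL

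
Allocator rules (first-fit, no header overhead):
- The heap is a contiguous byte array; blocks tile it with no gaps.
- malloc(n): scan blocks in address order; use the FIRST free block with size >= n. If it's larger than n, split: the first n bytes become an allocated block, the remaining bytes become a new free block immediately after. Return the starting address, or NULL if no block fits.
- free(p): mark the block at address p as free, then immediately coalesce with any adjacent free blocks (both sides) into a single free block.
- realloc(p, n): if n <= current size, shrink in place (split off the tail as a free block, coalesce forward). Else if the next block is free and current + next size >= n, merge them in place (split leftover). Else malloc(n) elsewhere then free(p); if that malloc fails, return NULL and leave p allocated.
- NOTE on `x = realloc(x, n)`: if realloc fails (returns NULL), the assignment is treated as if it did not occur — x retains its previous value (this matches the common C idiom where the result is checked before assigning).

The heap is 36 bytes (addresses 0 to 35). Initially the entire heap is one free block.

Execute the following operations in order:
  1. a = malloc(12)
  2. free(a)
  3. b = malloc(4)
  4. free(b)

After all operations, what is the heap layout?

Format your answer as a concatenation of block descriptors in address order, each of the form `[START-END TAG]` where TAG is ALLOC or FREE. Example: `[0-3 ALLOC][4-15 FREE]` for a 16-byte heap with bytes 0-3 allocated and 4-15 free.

Op 1: a = malloc(12) -> a = 0; heap: [0-11 ALLOC][12-35 FREE]
Op 2: free(a) -> (freed a); heap: [0-35 FREE]
Op 3: b = malloc(4) -> b = 0; heap: [0-3 ALLOC][4-35 FREE]
Op 4: free(b) -> (freed b); heap: [0-35 FREE]

Answer: [0-35 FREE]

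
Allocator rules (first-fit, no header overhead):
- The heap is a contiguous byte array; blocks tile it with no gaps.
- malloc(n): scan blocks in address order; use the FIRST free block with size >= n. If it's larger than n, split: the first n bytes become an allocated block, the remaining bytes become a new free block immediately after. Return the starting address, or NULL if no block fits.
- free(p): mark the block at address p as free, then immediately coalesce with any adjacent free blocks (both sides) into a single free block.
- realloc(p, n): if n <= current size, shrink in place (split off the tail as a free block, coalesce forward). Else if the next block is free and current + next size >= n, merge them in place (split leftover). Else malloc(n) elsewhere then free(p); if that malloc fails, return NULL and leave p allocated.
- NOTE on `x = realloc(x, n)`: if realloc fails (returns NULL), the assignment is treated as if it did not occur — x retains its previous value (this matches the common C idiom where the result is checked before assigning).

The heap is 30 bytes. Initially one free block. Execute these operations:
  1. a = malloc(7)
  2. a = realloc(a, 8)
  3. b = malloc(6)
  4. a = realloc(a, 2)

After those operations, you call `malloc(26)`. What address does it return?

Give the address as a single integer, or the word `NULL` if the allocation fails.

Answer: NULL

Derivation:
Op 1: a = malloc(7) -> a = 0; heap: [0-6 ALLOC][7-29 FREE]
Op 2: a = realloc(a, 8) -> a = 0; heap: [0-7 ALLOC][8-29 FREE]
Op 3: b = malloc(6) -> b = 8; heap: [0-7 ALLOC][8-13 ALLOC][14-29 FREE]
Op 4: a = realloc(a, 2) -> a = 0; heap: [0-1 ALLOC][2-7 FREE][8-13 ALLOC][14-29 FREE]
malloc(26): first-fit scan over [0-1 ALLOC][2-7 FREE][8-13 ALLOC][14-29 FREE] -> NULL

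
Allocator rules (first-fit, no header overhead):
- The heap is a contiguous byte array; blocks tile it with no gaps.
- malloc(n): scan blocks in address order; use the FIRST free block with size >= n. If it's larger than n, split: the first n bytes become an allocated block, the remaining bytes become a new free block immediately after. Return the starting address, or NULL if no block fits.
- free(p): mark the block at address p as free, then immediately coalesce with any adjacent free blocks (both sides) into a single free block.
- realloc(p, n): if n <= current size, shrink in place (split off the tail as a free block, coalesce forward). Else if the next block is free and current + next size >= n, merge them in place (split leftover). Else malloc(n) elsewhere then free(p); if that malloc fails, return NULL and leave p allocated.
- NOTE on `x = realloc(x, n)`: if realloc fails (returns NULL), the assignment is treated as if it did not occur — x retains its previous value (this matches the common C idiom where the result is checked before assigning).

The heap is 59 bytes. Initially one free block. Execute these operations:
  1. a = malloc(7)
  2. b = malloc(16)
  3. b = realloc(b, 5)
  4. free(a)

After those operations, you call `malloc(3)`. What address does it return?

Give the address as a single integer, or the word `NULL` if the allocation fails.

Answer: 0

Derivation:
Op 1: a = malloc(7) -> a = 0; heap: [0-6 ALLOC][7-58 FREE]
Op 2: b = malloc(16) -> b = 7; heap: [0-6 ALLOC][7-22 ALLOC][23-58 FREE]
Op 3: b = realloc(b, 5) -> b = 7; heap: [0-6 ALLOC][7-11 ALLOC][12-58 FREE]
Op 4: free(a) -> (freed a); heap: [0-6 FREE][7-11 ALLOC][12-58 FREE]
malloc(3): first-fit scan over [0-6 FREE][7-11 ALLOC][12-58 FREE] -> 0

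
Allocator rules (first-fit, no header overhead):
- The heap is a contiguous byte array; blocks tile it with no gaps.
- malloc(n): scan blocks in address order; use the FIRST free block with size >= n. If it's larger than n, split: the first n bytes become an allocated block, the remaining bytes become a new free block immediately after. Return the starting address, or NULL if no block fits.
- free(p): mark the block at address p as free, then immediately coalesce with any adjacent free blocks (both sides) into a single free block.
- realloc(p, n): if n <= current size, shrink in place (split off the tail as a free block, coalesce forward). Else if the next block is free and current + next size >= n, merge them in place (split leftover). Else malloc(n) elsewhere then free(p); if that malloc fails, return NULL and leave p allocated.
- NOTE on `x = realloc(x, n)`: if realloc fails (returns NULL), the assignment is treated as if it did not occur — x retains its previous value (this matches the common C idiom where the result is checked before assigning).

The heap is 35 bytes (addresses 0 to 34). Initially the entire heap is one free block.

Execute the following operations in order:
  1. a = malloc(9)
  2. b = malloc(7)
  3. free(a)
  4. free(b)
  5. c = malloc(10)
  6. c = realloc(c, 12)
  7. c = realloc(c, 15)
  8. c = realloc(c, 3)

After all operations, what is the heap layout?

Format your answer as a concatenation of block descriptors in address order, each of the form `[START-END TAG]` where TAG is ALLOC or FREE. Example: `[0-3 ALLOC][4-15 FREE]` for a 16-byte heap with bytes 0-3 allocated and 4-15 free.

Op 1: a = malloc(9) -> a = 0; heap: [0-8 ALLOC][9-34 FREE]
Op 2: b = malloc(7) -> b = 9; heap: [0-8 ALLOC][9-15 ALLOC][16-34 FREE]
Op 3: free(a) -> (freed a); heap: [0-8 FREE][9-15 ALLOC][16-34 FREE]
Op 4: free(b) -> (freed b); heap: [0-34 FREE]
Op 5: c = malloc(10) -> c = 0; heap: [0-9 ALLOC][10-34 FREE]
Op 6: c = realloc(c, 12) -> c = 0; heap: [0-11 ALLOC][12-34 FREE]
Op 7: c = realloc(c, 15) -> c = 0; heap: [0-14 ALLOC][15-34 FREE]
Op 8: c = realloc(c, 3) -> c = 0; heap: [0-2 ALLOC][3-34 FREE]

Answer: [0-2 ALLOC][3-34 FREE]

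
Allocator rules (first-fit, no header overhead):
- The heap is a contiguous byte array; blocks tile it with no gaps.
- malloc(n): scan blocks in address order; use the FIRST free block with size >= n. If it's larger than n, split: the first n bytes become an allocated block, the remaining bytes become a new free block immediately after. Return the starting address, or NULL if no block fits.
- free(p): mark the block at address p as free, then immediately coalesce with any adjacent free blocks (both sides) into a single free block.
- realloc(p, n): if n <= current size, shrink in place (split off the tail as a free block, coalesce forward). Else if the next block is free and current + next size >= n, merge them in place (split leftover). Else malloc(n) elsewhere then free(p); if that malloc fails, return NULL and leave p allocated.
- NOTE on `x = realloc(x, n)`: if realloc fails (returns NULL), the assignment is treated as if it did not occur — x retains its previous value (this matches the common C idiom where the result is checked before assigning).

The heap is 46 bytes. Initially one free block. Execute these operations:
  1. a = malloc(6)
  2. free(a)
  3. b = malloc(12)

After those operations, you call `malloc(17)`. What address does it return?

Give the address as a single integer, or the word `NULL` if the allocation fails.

Answer: 12

Derivation:
Op 1: a = malloc(6) -> a = 0; heap: [0-5 ALLOC][6-45 FREE]
Op 2: free(a) -> (freed a); heap: [0-45 FREE]
Op 3: b = malloc(12) -> b = 0; heap: [0-11 ALLOC][12-45 FREE]
malloc(17): first-fit scan over [0-11 ALLOC][12-45 FREE] -> 12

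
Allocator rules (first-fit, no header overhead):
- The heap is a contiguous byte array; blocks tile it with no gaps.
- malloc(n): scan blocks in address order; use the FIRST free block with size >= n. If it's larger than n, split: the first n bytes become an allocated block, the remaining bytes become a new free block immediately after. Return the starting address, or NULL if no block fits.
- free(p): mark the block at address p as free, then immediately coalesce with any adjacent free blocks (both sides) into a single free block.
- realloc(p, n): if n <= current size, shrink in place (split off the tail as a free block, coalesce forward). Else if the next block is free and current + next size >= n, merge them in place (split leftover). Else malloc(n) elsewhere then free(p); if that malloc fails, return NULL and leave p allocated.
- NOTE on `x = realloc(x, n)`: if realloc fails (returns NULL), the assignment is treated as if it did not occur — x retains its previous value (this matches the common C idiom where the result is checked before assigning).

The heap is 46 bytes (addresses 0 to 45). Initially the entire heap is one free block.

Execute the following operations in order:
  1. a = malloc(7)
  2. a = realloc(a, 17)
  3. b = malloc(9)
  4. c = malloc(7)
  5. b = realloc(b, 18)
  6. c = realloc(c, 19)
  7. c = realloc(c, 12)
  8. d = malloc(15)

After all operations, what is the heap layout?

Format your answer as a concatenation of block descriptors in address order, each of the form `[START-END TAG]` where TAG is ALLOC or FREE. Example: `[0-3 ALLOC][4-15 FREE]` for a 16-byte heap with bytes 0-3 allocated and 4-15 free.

Op 1: a = malloc(7) -> a = 0; heap: [0-6 ALLOC][7-45 FREE]
Op 2: a = realloc(a, 17) -> a = 0; heap: [0-16 ALLOC][17-45 FREE]
Op 3: b = malloc(9) -> b = 17; heap: [0-16 ALLOC][17-25 ALLOC][26-45 FREE]
Op 4: c = malloc(7) -> c = 26; heap: [0-16 ALLOC][17-25 ALLOC][26-32 ALLOC][33-45 FREE]
Op 5: b = realloc(b, 18) -> NULL (b unchanged); heap: [0-16 ALLOC][17-25 ALLOC][26-32 ALLOC][33-45 FREE]
Op 6: c = realloc(c, 19) -> c = 26; heap: [0-16 ALLOC][17-25 ALLOC][26-44 ALLOC][45-45 FREE]
Op 7: c = realloc(c, 12) -> c = 26; heap: [0-16 ALLOC][17-25 ALLOC][26-37 ALLOC][38-45 FREE]
Op 8: d = malloc(15) -> d = NULL; heap: [0-16 ALLOC][17-25 ALLOC][26-37 ALLOC][38-45 FREE]

Answer: [0-16 ALLOC][17-25 ALLOC][26-37 ALLOC][38-45 FREE]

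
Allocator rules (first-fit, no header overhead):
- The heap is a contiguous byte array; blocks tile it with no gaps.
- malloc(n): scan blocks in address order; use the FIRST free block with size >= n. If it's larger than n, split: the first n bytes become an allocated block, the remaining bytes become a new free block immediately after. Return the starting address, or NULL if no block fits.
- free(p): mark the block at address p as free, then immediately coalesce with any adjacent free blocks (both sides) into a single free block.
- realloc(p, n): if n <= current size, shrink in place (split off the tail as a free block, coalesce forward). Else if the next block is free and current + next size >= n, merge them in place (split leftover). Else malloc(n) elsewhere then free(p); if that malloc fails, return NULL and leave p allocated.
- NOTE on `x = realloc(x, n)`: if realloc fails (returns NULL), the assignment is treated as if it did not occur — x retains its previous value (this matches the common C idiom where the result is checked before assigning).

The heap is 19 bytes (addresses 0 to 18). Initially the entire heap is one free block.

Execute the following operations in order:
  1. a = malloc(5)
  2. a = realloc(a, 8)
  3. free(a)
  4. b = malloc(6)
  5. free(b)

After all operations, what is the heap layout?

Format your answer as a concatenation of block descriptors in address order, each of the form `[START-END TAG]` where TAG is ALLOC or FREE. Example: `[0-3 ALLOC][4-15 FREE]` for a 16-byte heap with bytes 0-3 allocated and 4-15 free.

Op 1: a = malloc(5) -> a = 0; heap: [0-4 ALLOC][5-18 FREE]
Op 2: a = realloc(a, 8) -> a = 0; heap: [0-7 ALLOC][8-18 FREE]
Op 3: free(a) -> (freed a); heap: [0-18 FREE]
Op 4: b = malloc(6) -> b = 0; heap: [0-5 ALLOC][6-18 FREE]
Op 5: free(b) -> (freed b); heap: [0-18 FREE]

Answer: [0-18 FREE]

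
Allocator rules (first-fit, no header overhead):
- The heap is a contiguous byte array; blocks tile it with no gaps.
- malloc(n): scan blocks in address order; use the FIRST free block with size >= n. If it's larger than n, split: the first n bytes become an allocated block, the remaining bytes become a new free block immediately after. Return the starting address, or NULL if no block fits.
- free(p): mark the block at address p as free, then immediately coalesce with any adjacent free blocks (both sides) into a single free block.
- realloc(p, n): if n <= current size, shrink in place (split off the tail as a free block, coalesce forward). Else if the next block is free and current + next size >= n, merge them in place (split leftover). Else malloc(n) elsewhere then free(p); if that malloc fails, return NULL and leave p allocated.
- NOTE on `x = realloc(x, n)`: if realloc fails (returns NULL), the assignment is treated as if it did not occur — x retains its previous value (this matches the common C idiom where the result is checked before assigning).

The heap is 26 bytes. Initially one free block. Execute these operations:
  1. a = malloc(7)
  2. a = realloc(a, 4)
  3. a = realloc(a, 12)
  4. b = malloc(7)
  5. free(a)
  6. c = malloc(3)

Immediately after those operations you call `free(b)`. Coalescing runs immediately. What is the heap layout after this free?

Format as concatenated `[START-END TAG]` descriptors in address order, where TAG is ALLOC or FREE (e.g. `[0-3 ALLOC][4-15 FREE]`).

Answer: [0-2 ALLOC][3-25 FREE]

Derivation:
Op 1: a = malloc(7) -> a = 0; heap: [0-6 ALLOC][7-25 FREE]
Op 2: a = realloc(a, 4) -> a = 0; heap: [0-3 ALLOC][4-25 FREE]
Op 3: a = realloc(a, 12) -> a = 0; heap: [0-11 ALLOC][12-25 FREE]
Op 4: b = malloc(7) -> b = 12; heap: [0-11 ALLOC][12-18 ALLOC][19-25 FREE]
Op 5: free(a) -> (freed a); heap: [0-11 FREE][12-18 ALLOC][19-25 FREE]
Op 6: c = malloc(3) -> c = 0; heap: [0-2 ALLOC][3-11 FREE][12-18 ALLOC][19-25 FREE]
free(b): b = 12 -> block [12-18 ALLOC]; mark free, coalesce with adjacent free neighbors -> [0-2 ALLOC][3-25 FREE]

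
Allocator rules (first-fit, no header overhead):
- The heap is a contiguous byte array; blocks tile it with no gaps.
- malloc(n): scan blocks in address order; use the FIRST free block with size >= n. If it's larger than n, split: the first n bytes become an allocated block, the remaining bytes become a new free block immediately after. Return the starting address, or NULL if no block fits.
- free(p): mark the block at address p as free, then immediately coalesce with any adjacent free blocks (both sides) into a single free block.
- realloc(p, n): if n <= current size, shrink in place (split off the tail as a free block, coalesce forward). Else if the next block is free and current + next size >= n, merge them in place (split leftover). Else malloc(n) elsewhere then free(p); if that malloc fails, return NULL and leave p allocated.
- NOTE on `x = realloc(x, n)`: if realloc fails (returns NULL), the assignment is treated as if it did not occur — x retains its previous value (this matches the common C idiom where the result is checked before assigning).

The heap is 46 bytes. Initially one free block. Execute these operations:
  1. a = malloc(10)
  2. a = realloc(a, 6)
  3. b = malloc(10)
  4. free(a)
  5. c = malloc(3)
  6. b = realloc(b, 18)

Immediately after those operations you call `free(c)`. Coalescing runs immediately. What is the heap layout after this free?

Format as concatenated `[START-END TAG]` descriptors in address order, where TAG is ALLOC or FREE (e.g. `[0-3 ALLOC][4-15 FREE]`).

Answer: [0-5 FREE][6-23 ALLOC][24-45 FREE]

Derivation:
Op 1: a = malloc(10) -> a = 0; heap: [0-9 ALLOC][10-45 FREE]
Op 2: a = realloc(a, 6) -> a = 0; heap: [0-5 ALLOC][6-45 FREE]
Op 3: b = malloc(10) -> b = 6; heap: [0-5 ALLOC][6-15 ALLOC][16-45 FREE]
Op 4: free(a) -> (freed a); heap: [0-5 FREE][6-15 ALLOC][16-45 FREE]
Op 5: c = malloc(3) -> c = 0; heap: [0-2 ALLOC][3-5 FREE][6-15 ALLOC][16-45 FREE]
Op 6: b = realloc(b, 18) -> b = 6; heap: [0-2 ALLOC][3-5 FREE][6-23 ALLOC][24-45 FREE]
free(c): c = 0 -> block [0-2 ALLOC]; mark free, coalesce with adjacent free neighbors -> [0-5 FREE][6-23 ALLOC][24-45 FREE]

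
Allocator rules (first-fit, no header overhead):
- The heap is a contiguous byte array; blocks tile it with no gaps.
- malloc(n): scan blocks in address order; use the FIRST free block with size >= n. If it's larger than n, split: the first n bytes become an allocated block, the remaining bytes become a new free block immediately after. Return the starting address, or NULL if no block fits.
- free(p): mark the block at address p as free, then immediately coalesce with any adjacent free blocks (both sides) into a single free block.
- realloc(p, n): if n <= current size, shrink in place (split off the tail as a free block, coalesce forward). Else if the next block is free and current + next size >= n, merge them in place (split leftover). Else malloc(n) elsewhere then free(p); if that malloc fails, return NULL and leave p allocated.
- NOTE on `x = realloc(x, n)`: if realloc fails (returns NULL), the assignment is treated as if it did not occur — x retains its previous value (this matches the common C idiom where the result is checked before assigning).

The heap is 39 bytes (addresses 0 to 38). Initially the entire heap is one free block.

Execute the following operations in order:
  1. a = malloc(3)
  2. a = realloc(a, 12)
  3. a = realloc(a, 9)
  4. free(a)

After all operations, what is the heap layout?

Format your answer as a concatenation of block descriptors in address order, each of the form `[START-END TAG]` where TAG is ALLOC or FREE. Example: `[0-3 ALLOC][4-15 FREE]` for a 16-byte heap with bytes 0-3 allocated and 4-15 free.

Answer: [0-38 FREE]

Derivation:
Op 1: a = malloc(3) -> a = 0; heap: [0-2 ALLOC][3-38 FREE]
Op 2: a = realloc(a, 12) -> a = 0; heap: [0-11 ALLOC][12-38 FREE]
Op 3: a = realloc(a, 9) -> a = 0; heap: [0-8 ALLOC][9-38 FREE]
Op 4: free(a) -> (freed a); heap: [0-38 FREE]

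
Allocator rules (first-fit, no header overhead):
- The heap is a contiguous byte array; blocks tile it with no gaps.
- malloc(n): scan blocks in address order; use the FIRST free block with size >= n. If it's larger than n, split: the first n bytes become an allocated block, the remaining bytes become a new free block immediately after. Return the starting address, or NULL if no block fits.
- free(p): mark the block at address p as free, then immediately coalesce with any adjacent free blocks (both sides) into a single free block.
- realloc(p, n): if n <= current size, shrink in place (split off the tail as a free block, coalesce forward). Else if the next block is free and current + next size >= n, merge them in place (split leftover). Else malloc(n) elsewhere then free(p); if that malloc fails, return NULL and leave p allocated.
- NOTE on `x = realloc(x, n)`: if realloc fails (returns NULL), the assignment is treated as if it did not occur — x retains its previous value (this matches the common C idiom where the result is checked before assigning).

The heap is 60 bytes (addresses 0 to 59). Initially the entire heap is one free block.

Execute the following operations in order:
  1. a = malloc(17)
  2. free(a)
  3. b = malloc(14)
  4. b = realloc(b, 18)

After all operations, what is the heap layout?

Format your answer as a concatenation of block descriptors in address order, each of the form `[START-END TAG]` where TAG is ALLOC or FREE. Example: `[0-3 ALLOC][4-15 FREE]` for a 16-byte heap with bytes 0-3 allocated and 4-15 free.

Op 1: a = malloc(17) -> a = 0; heap: [0-16 ALLOC][17-59 FREE]
Op 2: free(a) -> (freed a); heap: [0-59 FREE]
Op 3: b = malloc(14) -> b = 0; heap: [0-13 ALLOC][14-59 FREE]
Op 4: b = realloc(b, 18) -> b = 0; heap: [0-17 ALLOC][18-59 FREE]

Answer: [0-17 ALLOC][18-59 FREE]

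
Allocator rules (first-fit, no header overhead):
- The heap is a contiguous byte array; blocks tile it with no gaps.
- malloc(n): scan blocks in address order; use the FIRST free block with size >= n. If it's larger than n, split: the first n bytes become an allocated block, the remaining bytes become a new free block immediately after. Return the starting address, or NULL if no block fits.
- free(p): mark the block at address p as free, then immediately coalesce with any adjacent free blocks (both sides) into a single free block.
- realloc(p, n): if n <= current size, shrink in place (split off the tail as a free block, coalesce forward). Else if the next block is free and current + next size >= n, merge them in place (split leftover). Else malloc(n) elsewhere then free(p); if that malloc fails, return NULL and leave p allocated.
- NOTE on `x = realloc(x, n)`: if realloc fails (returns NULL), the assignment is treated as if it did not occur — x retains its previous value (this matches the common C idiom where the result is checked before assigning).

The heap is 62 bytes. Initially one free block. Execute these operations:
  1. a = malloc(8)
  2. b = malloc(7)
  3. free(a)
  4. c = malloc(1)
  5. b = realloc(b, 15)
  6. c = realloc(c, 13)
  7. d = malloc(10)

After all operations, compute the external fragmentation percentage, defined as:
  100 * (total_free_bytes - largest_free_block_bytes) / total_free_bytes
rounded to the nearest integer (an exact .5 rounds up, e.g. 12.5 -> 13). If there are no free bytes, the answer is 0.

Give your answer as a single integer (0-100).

Answer: 33

Derivation:
Op 1: a = malloc(8) -> a = 0; heap: [0-7 ALLOC][8-61 FREE]
Op 2: b = malloc(7) -> b = 8; heap: [0-7 ALLOC][8-14 ALLOC][15-61 FREE]
Op 3: free(a) -> (freed a); heap: [0-7 FREE][8-14 ALLOC][15-61 FREE]
Op 4: c = malloc(1) -> c = 0; heap: [0-0 ALLOC][1-7 FREE][8-14 ALLOC][15-61 FREE]
Op 5: b = realloc(b, 15) -> b = 8; heap: [0-0 ALLOC][1-7 FREE][8-22 ALLOC][23-61 FREE]
Op 6: c = realloc(c, 13) -> c = 23; heap: [0-7 FREE][8-22 ALLOC][23-35 ALLOC][36-61 FREE]
Op 7: d = malloc(10) -> d = 36; heap: [0-7 FREE][8-22 ALLOC][23-35 ALLOC][36-45 ALLOC][46-61 FREE]
Free blocks: [8 16] total_free=24 largest=16 -> 100*(24-16)/24 = 800/24 ≈ 33.333 -> rounds to 33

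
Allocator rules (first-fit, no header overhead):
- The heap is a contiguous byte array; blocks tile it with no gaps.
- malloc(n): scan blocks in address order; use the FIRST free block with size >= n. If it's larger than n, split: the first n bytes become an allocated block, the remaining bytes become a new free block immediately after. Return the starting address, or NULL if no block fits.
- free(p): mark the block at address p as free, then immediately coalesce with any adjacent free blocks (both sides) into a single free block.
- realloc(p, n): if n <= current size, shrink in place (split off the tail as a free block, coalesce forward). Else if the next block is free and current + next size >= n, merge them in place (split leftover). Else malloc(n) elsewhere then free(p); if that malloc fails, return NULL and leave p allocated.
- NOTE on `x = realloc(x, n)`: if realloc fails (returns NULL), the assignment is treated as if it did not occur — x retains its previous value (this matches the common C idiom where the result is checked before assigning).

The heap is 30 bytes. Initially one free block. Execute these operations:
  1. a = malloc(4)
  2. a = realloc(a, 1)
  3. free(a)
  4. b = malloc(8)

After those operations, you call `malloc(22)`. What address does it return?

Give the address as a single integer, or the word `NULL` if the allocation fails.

Op 1: a = malloc(4) -> a = 0; heap: [0-3 ALLOC][4-29 FREE]
Op 2: a = realloc(a, 1) -> a = 0; heap: [0-0 ALLOC][1-29 FREE]
Op 3: free(a) -> (freed a); heap: [0-29 FREE]
Op 4: b = malloc(8) -> b = 0; heap: [0-7 ALLOC][8-29 FREE]
malloc(22): first-fit scan over [0-7 ALLOC][8-29 FREE] -> 8

Answer: 8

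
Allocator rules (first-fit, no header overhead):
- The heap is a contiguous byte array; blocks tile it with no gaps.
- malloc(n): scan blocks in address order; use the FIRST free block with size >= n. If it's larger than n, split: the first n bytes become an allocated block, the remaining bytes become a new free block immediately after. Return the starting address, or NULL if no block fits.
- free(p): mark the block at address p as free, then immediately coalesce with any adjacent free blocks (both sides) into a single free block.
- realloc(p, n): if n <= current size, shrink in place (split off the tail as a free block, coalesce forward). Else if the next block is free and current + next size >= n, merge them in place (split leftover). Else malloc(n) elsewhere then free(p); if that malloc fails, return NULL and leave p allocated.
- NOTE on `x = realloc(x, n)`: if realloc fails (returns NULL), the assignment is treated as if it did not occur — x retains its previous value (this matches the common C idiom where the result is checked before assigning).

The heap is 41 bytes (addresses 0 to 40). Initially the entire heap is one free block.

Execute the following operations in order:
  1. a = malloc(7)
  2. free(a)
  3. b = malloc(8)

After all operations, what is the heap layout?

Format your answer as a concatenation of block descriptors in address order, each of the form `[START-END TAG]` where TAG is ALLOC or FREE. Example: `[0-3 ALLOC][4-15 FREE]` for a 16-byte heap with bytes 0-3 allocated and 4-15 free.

Answer: [0-7 ALLOC][8-40 FREE]

Derivation:
Op 1: a = malloc(7) -> a = 0; heap: [0-6 ALLOC][7-40 FREE]
Op 2: free(a) -> (freed a); heap: [0-40 FREE]
Op 3: b = malloc(8) -> b = 0; heap: [0-7 ALLOC][8-40 FREE]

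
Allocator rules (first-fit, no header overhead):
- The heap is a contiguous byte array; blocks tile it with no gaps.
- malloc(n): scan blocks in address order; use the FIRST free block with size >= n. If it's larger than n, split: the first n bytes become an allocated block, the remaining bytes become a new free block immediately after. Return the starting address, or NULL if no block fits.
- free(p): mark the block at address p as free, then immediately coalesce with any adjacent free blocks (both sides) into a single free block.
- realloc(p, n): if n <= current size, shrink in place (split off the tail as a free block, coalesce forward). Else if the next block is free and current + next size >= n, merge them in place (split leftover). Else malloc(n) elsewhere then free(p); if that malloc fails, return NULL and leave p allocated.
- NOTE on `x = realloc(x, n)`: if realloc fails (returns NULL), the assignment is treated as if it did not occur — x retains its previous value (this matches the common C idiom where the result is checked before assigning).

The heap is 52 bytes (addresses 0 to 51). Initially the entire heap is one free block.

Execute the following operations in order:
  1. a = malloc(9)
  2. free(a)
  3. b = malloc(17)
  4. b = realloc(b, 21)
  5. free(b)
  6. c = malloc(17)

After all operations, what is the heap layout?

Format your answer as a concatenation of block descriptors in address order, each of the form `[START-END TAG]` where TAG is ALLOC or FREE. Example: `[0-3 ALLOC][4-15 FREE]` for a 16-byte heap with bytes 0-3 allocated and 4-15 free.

Op 1: a = malloc(9) -> a = 0; heap: [0-8 ALLOC][9-51 FREE]
Op 2: free(a) -> (freed a); heap: [0-51 FREE]
Op 3: b = malloc(17) -> b = 0; heap: [0-16 ALLOC][17-51 FREE]
Op 4: b = realloc(b, 21) -> b = 0; heap: [0-20 ALLOC][21-51 FREE]
Op 5: free(b) -> (freed b); heap: [0-51 FREE]
Op 6: c = malloc(17) -> c = 0; heap: [0-16 ALLOC][17-51 FREE]

Answer: [0-16 ALLOC][17-51 FREE]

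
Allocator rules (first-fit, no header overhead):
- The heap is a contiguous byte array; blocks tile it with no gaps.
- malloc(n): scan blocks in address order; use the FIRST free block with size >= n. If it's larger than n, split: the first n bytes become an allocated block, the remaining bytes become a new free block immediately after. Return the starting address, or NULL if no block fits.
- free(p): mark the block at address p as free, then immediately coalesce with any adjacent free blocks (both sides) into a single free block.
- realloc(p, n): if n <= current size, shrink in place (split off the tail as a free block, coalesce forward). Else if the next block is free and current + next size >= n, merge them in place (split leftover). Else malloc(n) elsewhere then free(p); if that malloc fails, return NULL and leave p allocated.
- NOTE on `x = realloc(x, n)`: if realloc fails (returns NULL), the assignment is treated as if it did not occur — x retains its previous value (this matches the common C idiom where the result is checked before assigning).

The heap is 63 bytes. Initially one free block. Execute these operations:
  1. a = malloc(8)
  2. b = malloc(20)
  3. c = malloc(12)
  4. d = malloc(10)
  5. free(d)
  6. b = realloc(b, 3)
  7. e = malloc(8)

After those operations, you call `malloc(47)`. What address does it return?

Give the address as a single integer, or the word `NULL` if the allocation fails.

Op 1: a = malloc(8) -> a = 0; heap: [0-7 ALLOC][8-62 FREE]
Op 2: b = malloc(20) -> b = 8; heap: [0-7 ALLOC][8-27 ALLOC][28-62 FREE]
Op 3: c = malloc(12) -> c = 28; heap: [0-7 ALLOC][8-27 ALLOC][28-39 ALLOC][40-62 FREE]
Op 4: d = malloc(10) -> d = 40; heap: [0-7 ALLOC][8-27 ALLOC][28-39 ALLOC][40-49 ALLOC][50-62 FREE]
Op 5: free(d) -> (freed d); heap: [0-7 ALLOC][8-27 ALLOC][28-39 ALLOC][40-62 FREE]
Op 6: b = realloc(b, 3) -> b = 8; heap: [0-7 ALLOC][8-10 ALLOC][11-27 FREE][28-39 ALLOC][40-62 FREE]
Op 7: e = malloc(8) -> e = 11; heap: [0-7 ALLOC][8-10 ALLOC][11-18 ALLOC][19-27 FREE][28-39 ALLOC][40-62 FREE]
malloc(47): first-fit scan over [0-7 ALLOC][8-10 ALLOC][11-18 ALLOC][19-27 FREE][28-39 ALLOC][40-62 FREE] -> NULL

Answer: NULL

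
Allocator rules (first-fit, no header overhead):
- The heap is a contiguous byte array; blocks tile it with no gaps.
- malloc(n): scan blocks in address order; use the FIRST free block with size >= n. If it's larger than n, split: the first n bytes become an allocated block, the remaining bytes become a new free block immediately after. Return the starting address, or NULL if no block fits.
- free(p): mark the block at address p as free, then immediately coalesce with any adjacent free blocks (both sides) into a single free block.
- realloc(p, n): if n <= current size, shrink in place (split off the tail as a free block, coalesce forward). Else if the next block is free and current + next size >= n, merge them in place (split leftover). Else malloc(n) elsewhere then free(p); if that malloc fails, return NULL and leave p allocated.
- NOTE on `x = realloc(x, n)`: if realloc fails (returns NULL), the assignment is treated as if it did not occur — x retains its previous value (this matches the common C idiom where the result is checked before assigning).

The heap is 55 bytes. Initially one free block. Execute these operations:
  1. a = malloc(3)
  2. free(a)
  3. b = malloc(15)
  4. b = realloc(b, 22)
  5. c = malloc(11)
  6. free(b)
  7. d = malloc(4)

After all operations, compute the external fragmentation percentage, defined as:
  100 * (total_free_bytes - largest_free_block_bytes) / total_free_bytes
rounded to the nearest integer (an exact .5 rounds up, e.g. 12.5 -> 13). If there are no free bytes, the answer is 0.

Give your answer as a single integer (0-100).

Op 1: a = malloc(3) -> a = 0; heap: [0-2 ALLOC][3-54 FREE]
Op 2: free(a) -> (freed a); heap: [0-54 FREE]
Op 3: b = malloc(15) -> b = 0; heap: [0-14 ALLOC][15-54 FREE]
Op 4: b = realloc(b, 22) -> b = 0; heap: [0-21 ALLOC][22-54 FREE]
Op 5: c = malloc(11) -> c = 22; heap: [0-21 ALLOC][22-32 ALLOC][33-54 FREE]
Op 6: free(b) -> (freed b); heap: [0-21 FREE][22-32 ALLOC][33-54 FREE]
Op 7: d = malloc(4) -> d = 0; heap: [0-3 ALLOC][4-21 FREE][22-32 ALLOC][33-54 FREE]
Free blocks: [18 22] total_free=40 largest=22 -> 100*(40-22)/40 = 1800/40 = 45

Answer: 45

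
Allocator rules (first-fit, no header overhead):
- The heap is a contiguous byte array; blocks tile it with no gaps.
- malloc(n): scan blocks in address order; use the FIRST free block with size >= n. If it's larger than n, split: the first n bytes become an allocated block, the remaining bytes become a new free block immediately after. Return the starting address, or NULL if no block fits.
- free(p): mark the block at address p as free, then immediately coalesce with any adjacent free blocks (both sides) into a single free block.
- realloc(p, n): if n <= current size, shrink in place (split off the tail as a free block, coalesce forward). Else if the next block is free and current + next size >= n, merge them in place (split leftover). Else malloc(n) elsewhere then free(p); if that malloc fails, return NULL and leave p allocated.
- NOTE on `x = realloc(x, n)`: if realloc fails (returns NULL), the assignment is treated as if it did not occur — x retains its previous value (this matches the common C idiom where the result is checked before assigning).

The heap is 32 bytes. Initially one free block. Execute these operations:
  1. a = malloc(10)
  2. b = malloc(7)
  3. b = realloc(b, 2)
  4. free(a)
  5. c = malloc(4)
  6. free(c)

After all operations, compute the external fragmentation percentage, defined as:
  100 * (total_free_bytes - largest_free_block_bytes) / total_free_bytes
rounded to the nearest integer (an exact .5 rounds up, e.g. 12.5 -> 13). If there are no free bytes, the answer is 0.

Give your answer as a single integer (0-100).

Op 1: a = malloc(10) -> a = 0; heap: [0-9 ALLOC][10-31 FREE]
Op 2: b = malloc(7) -> b = 10; heap: [0-9 ALLOC][10-16 ALLOC][17-31 FREE]
Op 3: b = realloc(b, 2) -> b = 10; heap: [0-9 ALLOC][10-11 ALLOC][12-31 FREE]
Op 4: free(a) -> (freed a); heap: [0-9 FREE][10-11 ALLOC][12-31 FREE]
Op 5: c = malloc(4) -> c = 0; heap: [0-3 ALLOC][4-9 FREE][10-11 ALLOC][12-31 FREE]
Op 6: free(c) -> (freed c); heap: [0-9 FREE][10-11 ALLOC][12-31 FREE]
Free blocks: [10 20] total_free=30 largest=20 -> 100*(30-20)/30 = 1000/30 ≈ 33.333 -> rounds to 33

Answer: 33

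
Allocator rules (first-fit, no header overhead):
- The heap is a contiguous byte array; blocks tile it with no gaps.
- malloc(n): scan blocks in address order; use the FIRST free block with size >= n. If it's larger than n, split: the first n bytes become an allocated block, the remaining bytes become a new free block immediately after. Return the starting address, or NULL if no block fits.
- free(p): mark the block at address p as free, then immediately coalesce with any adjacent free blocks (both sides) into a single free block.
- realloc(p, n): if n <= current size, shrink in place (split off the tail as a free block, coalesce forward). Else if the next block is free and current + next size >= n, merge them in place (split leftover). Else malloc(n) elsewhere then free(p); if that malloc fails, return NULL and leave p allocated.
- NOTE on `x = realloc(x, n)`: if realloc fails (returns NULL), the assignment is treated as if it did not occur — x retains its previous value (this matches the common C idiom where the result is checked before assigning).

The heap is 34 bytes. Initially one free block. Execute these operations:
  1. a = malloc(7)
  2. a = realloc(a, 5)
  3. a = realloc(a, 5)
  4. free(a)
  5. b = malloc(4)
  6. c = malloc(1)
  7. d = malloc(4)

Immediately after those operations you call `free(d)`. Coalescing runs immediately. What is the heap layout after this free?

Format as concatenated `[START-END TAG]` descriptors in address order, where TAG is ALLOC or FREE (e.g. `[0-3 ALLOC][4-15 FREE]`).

Answer: [0-3 ALLOC][4-4 ALLOC][5-33 FREE]

Derivation:
Op 1: a = malloc(7) -> a = 0; heap: [0-6 ALLOC][7-33 FREE]
Op 2: a = realloc(a, 5) -> a = 0; heap: [0-4 ALLOC][5-33 FREE]
Op 3: a = realloc(a, 5) -> a = 0; heap: [0-4 ALLOC][5-33 FREE]
Op 4: free(a) -> (freed a); heap: [0-33 FREE]
Op 5: b = malloc(4) -> b = 0; heap: [0-3 ALLOC][4-33 FREE]
Op 6: c = malloc(1) -> c = 4; heap: [0-3 ALLOC][4-4 ALLOC][5-33 FREE]
Op 7: d = malloc(4) -> d = 5; heap: [0-3 ALLOC][4-4 ALLOC][5-8 ALLOC][9-33 FREE]
free(d): d = 5 -> block [5-8 ALLOC]; mark free, coalesce with adjacent free neighbors -> [0-3 ALLOC][4-4 ALLOC][5-33 FREE]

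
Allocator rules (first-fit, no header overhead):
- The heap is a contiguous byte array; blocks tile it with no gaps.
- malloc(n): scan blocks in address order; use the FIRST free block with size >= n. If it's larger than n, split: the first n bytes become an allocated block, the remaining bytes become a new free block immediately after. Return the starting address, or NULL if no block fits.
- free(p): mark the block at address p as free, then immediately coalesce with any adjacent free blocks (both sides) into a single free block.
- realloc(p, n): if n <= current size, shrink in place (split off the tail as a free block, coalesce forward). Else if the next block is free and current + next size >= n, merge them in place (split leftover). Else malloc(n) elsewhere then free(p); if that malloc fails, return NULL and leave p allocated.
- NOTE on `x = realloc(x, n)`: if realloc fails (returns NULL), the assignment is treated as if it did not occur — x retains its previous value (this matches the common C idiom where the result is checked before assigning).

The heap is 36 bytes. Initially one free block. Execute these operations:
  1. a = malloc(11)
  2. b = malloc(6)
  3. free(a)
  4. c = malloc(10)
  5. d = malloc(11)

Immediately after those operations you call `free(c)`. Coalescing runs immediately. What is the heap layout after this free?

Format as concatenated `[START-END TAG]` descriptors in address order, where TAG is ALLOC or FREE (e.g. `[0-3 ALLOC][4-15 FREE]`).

Answer: [0-10 FREE][11-16 ALLOC][17-27 ALLOC][28-35 FREE]

Derivation:
Op 1: a = malloc(11) -> a = 0; heap: [0-10 ALLOC][11-35 FREE]
Op 2: b = malloc(6) -> b = 11; heap: [0-10 ALLOC][11-16 ALLOC][17-35 FREE]
Op 3: free(a) -> (freed a); heap: [0-10 FREE][11-16 ALLOC][17-35 FREE]
Op 4: c = malloc(10) -> c = 0; heap: [0-9 ALLOC][10-10 FREE][11-16 ALLOC][17-35 FREE]
Op 5: d = malloc(11) -> d = 17; heap: [0-9 ALLOC][10-10 FREE][11-16 ALLOC][17-27 ALLOC][28-35 FREE]
free(c): c = 0 -> block [0-9 ALLOC]; mark free, coalesce with adjacent free neighbors -> [0-10 FREE][11-16 ALLOC][17-27 ALLOC][28-35 FREE]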